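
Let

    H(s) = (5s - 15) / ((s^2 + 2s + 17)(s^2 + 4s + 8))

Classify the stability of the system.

The poles can be read from the denominator factors: s = -1 + 4j, -1 - 4j, -2 + 2j, -2 - 2j.
Since all poles lie strictly in the left half-plane, the system is stable.

stable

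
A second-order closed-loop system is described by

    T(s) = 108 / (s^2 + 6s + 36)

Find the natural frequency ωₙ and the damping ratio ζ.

ωₙ = 6 rad/s, ζ = 0.5

Compare the denominator to the standard form s^2 + 2ζωₙs + ωₙ².
ωₙ² = 36, so ωₙ = 6 rad/s.
2ζωₙ = 6, so ζ = 6/(2·6) = 0.5.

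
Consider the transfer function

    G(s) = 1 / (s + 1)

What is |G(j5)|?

|G(j5)| ≈ 0.1961

Substitute s = j5: numerator = 1, denominator = 1 + j5.
|G(j5)| = |1| / |1 + j5| = 1 / 5.0990 ≈ 0.1961.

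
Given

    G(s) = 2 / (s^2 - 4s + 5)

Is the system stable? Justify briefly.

The poles can be read from the denominator factors: s = 2 ± j.
Since the pole(s) at s = 2 ± j lie in the right half-plane, the system is unstable.

unstable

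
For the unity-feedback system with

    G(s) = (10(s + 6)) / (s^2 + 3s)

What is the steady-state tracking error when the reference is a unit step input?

G(s) has one pole at the origin.
This is a Type 1 system; for a step input the steady-state error is zero.

e_ss = 0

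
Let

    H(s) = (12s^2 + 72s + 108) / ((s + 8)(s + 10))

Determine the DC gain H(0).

H(0) = 27/20 ≈ 1.350

Set s = 0: H(0) = (108) / (80) = 27/20.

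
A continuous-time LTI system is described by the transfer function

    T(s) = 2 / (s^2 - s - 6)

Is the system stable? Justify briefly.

unstable

The denominator s^2 - s - 6 factors as (s + 2)(s - 3), giving poles at s = -2, 3.
Since the pole(s) at s = 3 lie in the right half-plane, the system is unstable.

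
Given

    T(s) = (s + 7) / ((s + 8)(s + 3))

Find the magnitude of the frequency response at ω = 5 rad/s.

|T(j5)| ≈ 0.1564

Substitute s = j5: numerator = 7 + j5, denominator = -1 + j55.
|T(j5)| = |7 + j5| / |-1 + j55| = 8.6023 / 55.009 ≈ 0.1564.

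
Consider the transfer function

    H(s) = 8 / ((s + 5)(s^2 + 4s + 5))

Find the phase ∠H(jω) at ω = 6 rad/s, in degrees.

At s = j6: numerator = 8, denominator = -299 - j66.
∠H = ∠num − ∠den = 0° − (-167.55°) = 167.6°.

∠H(j6) ≈ 167.6°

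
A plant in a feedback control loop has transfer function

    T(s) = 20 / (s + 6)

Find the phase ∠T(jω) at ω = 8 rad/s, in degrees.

∠T(j8) ≈ -53.13°

At s = j8: numerator = 20, denominator = 6 + j8.
∠T = ∠num − ∠den = 0° − (53.130°) = -53.13°.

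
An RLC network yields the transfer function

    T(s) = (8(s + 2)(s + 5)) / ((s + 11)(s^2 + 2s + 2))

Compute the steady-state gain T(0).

At s = 0 each factor (s + a) contributes a and each (s^2 + bs + c) contributes c.
T(0) = 8·(2) · (5) / ((11) · (2)) = 80/22 = 40/11.

T(0) = 40/11 ≈ 3.636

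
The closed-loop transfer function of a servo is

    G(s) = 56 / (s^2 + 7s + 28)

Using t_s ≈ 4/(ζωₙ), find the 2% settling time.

t_s ≈ 1.143 s

Comparing s^2 + 7s + 28 to s^2 + 2ζωₙs + ωₙ²: ωₙ = √28 ≈ 5.292 rad/s and ζ = 7/(2·√28) ≈ 0.6614.
ζωₙ = 7/2 = 3.5, so t_s ≈ 4/(ζωₙ) = 4/3.5 ≈ 1.143 s.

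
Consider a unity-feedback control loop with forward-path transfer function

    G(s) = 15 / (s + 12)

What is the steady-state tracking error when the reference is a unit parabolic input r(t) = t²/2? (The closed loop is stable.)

e_ss = ∞

G(s) has no poles at the origin.
This is a Type 0 system; Ka = lim_{s→0} s^2·G(s) = 0, so the steady-state error for a parabola input is infinite.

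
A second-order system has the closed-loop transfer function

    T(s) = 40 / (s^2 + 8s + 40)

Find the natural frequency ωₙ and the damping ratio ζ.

ωₙ ≈ 6.325 rad/s, ζ ≈ 0.6325

Compare the denominator to the standard form s^2 + 2ζωₙs + ωₙ².
ωₙ² = 40, so ωₙ = √40 ≈ 6.325 rad/s.
2ζωₙ = 8, so ζ = 8/(2·√40) ≈ 0.6325.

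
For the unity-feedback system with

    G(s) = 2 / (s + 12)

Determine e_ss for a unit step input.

e_ss = 0.8571

G(s) has no poles at the origin.
This is a Type 0 system. Kp = lim_{s→0} G(s) = 2/12 = 1/6.
e_ss = 1/(1 + Kp) = 1/(1 + 1/6) = 6/7 ≈ 0.8571.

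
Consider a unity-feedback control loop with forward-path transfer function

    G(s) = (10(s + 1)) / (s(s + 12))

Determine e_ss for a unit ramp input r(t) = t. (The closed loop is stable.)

G(s) has one pole at the origin.
This is a Type 1 system. Kv = lim_{s→0} s·G(s) = 10/12 = 5/6.
e_ss = 1/Kv = 1/(5/6) = 6/5 ≈ 1.200.

e_ss = 1.200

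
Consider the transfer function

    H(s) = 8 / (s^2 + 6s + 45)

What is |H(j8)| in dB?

Substitute s = j8: numerator = 8, denominator = -19 + j48.
|H(j8)| = |8| / |-19 + j48| = 8 / 51.624 ≈ 0.1550.
In decibels: 20·log₁₀(0.1550) ≈ -16.2 dB.

|H(j8)|_dB ≈ -16.2 dB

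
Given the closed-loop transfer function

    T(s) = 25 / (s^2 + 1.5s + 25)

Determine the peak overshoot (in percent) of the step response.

Comparing s^2 + 1.5s + 25 to s^2 + 2ζωₙs + ωₙ²: ωₙ = 5 rad/s and ζ = 1.5/(2·5) = 0.15.
%OS = 100·exp(−πζ/√(1−ζ²)) = 100·exp(−π·0.15/√(1−0.15²)) ≈ 62.1%.

%OS ≈ 62.1%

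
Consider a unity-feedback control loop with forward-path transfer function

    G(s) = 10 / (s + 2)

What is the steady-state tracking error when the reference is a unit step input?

e_ss = 0.1667

G(s) has no poles at the origin.
This is a Type 0 system. Kp = lim_{s→0} G(s) = 10/2 = 5.
e_ss = 1/(1 + Kp) = 1/(1 + 5) = 1/6 ≈ 0.1667.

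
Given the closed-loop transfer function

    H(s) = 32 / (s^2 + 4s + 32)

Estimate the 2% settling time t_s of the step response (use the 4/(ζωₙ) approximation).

t_s ≈ 2 s

Comparing s^2 + 4s + 32 to s^2 + 2ζωₙs + ωₙ²: ωₙ = √32 ≈ 5.657 rad/s and ζ = 4/(2·√32) ≈ 0.3536.
ζωₙ = 4/2 = 2, so t_s ≈ 4/(ζωₙ) = 4/2 = 2 s.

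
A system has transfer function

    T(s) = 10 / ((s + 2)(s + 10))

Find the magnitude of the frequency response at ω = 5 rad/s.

Substitute s = j5: numerator = 10, denominator = -5 + j60.
|T(j5)| = |10| / |-5 + j60| = 10 / 60.208 ≈ 0.1661.

|T(j5)| ≈ 0.1661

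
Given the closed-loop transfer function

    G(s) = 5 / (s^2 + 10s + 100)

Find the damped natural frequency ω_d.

ω_d ≈ 8.660 rad/s

Comparing s^2 + 10s + 100 to s^2 + 2ζωₙs + ωₙ²: ωₙ = 10 rad/s and ζ = 10/(2·10) = 0.5.
ζωₙ = 10/2 = 5, so ω_d = ωₙ√(1−ζ²) = √(ωₙ² − (ζωₙ)²) = √(100 − 5²) = √75 ≈ 8.660 rad/s.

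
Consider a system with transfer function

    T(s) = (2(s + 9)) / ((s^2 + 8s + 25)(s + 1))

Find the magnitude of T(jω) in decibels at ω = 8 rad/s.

Substitute s = j8: numerator = 18 + j16, denominator = -551 - j248.
|T(j8)| = |18 + j16| / |-551 - j248| = 24.083 / 604.24 ≈ 0.03986.
In decibels: 20·log₁₀(0.03986) ≈ -28.0 dB.

|T(j8)|_dB ≈ -28.0 dB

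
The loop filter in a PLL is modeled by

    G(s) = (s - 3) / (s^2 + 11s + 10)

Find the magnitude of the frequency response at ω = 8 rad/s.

Substitute s = j8: numerator = -3 + j8, denominator = -54 + j88.
|G(j8)| = |-3 + j8| / |-54 + j88| = 8.5440 / 103.25 ≈ 0.08275.

|G(j8)| ≈ 0.08275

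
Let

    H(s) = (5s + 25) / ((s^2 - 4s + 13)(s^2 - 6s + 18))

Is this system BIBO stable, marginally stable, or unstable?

unstable

The poles can be read from the denominator factors: s = 2 ± 3j, 3 ± 3j.
Since the pole(s) at s = 2 + 3j, 2 - 3j, 3 + 3j, 3 - 3j lie in the right half-plane, the system is unstable.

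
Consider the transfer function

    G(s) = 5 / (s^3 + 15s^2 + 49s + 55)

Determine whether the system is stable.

stable

The denominator s^3 + 15s^2 + 49s + 55 factors as (s^2 + 4s + 5)(s + 11), giving poles at s = -2 ± j, -11.
Since all poles lie strictly in the left half-plane, the system is stable.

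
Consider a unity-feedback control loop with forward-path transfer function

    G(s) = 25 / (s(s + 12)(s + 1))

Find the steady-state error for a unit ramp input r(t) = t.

G(s) has one pole at the origin.
This is a Type 1 system. Kv = lim_{s→0} s·G(s) = 25/12.
e_ss = 1/Kv = 1/(25/12) = 12/25 ≈ 0.4800.

e_ss = 0.4800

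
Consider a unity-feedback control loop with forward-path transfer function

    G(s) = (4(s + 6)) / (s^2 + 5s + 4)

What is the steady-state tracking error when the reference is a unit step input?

e_ss = 0.1429

G(s) has no poles at the origin.
This is a Type 0 system. Kp = lim_{s→0} G(s) = 24/4 = 6.
e_ss = 1/(1 + Kp) = 1/(1 + 6) = 1/7 ≈ 0.1429.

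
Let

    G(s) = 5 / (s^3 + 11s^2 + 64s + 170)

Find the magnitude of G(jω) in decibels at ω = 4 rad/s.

|G(j4)|_dB ≈ -31.7 dB

Substitute s = j4: numerator = 5, denominator = -6 + j192.
|G(j4)| = |5| / |-6 + j192| = 5 / 192.09 ≈ 0.02603.
In decibels: 20·log₁₀(0.02603) ≈ -31.7 dB.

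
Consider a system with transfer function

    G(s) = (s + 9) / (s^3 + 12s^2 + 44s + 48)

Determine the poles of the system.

The poles are the roots of the denominator s^3 + 12s^2 + 44s + 48 = 0.
Trying s = -2: the polynomial evaluates to 0, so (s + 2) is a factor.
Dividing out leaves s^2 + 10s + 24 = 0.
Factoring the quadratic: (s + 6)(s + 4) = 0.

s = -2, -6, -4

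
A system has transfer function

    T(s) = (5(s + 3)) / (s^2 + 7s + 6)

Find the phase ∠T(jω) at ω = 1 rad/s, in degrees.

∠T(j1) ≈ -36.03°

At s = j1: numerator = 15 + j5, denominator = 5 + j7.
∠T = ∠num − ∠den = 18.435° − (54.462°) = -36.03°.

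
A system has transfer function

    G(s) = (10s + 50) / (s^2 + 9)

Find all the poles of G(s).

The poles are the roots of the denominator s^2 + 9 = 0.
Using the quadratic formula: s = (0 ± √(-36))/2 = 0 ± 3j.

s = ±3j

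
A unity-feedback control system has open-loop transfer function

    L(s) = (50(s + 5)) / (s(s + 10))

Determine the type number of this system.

The denominator has 1 factor of s at the origin (free integrator), so this is a Type 1 system.

Type 1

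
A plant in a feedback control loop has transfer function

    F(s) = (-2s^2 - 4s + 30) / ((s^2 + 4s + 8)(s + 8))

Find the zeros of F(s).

Set the numerator to zero: -2s^2 - 4s + 30 = 0, i.e. -2·(s^2 + 2s - 15) = 0.
Factoring: (s - 3)(s + 5) = 0.

s = 3, -5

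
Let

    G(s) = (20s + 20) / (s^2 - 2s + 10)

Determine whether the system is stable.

The denominator s^2 - 2s + 10 factors as (s^2 - 2s + 10), giving poles at s = 1 + 3j, 1 - 3j.
Since the pole(s) at s = 1 + 3j, 1 - 3j lie in the right half-plane, the system is unstable.

unstable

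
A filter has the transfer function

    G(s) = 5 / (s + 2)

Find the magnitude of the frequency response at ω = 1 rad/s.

|G(j1)| ≈ 2.236

Substitute s = j1: numerator = 5, denominator = 2 + j1.
|G(j1)| = |5| / |2 + j1| = 5 / 2.2361 ≈ 2.236.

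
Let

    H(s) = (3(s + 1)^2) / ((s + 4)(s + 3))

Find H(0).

H(0) = 1/4 ≈ 0.2500

At s = 0 each factor (s + a) contributes a and each (s^2 + bs + c) contributes c.
H(0) = 3·(1) · (1) / ((4) · (3)) = 3/12 = 1/4.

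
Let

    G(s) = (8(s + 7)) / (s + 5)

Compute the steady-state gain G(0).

Set s = 0: G(0) = (56) / (5) = 56/5.

G(0) = 56/5 ≈ 11.20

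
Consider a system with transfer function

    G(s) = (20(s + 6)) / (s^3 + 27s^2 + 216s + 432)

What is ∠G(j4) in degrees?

At s = j4: numerator = 120 + j80, denominator = j800.
∠G = ∠num − ∠den = 33.690° − (90°) = -56.31°.

∠G(j4) ≈ -56.31°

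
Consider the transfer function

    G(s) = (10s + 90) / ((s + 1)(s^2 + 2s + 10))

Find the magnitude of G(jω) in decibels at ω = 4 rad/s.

Substitute s = j4: numerator = 90 + j40, denominator = -38 - j16.
|G(j4)| = |90 + j40| / |-38 - j16| = 98.489 / 41.231 ≈ 2.389.
In decibels: 20·log₁₀(2.389) ≈ 7.56 dB.

|G(j4)|_dB ≈ 7.56 dB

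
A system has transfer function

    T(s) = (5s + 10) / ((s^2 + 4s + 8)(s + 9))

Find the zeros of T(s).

Set the numerator to zero: 5s + 10 = 0, i.e. 5·(s + 2) = 0.
So s = -2.

s = -2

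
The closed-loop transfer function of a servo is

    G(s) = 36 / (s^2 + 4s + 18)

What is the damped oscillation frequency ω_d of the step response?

Comparing s^2 + 4s + 18 to s^2 + 2ζωₙs + ωₙ²: ωₙ = √18 ≈ 4.243 rad/s and ζ = 4/(2·√18) ≈ 0.4714.
ζωₙ = 4/2 = 2, so ω_d = ωₙ√(1−ζ²) = √(ωₙ² − (ζωₙ)²) = √(18 − 2²) = √14 ≈ 3.742 rad/s.

ω_d ≈ 3.742 rad/s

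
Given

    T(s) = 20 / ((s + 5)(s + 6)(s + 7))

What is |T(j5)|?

|T(j5)| ≈ 0.04210

Substitute s = j5: numerator = 20, denominator = -240 + j410.
|T(j5)| = |20| / |-240 + j410| = 20 / 475.08 ≈ 0.04210.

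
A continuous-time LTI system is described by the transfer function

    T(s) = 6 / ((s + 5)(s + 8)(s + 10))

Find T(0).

T(0) = 3/200 ≈ 0.01500

Set s = 0: T(0) = (6) / (400) = 3/200.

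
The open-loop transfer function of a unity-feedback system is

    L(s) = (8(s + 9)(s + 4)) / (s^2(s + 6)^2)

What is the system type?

The denominator has 2 factors of s at the origin (free integrators), so this is a Type 2 system.

Type 2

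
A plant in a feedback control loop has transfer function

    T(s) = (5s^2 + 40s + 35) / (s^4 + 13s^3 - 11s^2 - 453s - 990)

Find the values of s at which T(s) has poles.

The poles are the roots of the denominator s^4 + 13s^3 - 11s^2 - 453s - 990 = 0.
Trying s = -11: the polynomial evaluates to 0, so (s + 11) is a factor.
Dividing out leaves s^3 + 2s^2 - 33s - 90 = 0.
This factors further as (s + 3)(s + 5)(s - 6) = 0.

s = -11, -3, -5, 6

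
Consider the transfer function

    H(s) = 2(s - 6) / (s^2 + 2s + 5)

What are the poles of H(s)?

s = -1 ± 2j

The poles are the roots of the denominator s^2 + 2s + 5 = 0.
Using the quadratic formula: s = (-2 ± √(-16))/2 = -1 ± 2j.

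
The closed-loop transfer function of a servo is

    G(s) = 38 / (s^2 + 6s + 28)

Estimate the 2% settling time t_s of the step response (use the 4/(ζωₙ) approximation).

t_s ≈ 1.333 s

Comparing s^2 + 6s + 28 to s^2 + 2ζωₙs + ωₙ²: ωₙ = √28 ≈ 5.292 rad/s and ζ = 6/(2·√28) ≈ 0.5669.
ζωₙ = 6/2 = 3, so t_s ≈ 4/(ζωₙ) = 4/3 ≈ 1.333 s.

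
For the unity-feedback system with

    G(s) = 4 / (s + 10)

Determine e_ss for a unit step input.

G(s) has no poles at the origin.
This is a Type 0 system. Kp = lim_{s→0} G(s) = 4/10 = 2/5.
e_ss = 1/(1 + Kp) = 1/(1 + 2/5) = 5/7 ≈ 0.7143.

e_ss = 0.7143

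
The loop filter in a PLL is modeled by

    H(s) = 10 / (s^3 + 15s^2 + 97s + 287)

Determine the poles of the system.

s = -7, -4 + 5j, -4 - 5j

The poles are the roots of the denominator s^3 + 15s^2 + 97s + 287 = 0.
Trying s = -7: the polynomial evaluates to 0, so (s + 7) is a factor.
Dividing out leaves s^2 + 8s + 41 = 0.
The quadratic formula then gives s = -4 ± 5j.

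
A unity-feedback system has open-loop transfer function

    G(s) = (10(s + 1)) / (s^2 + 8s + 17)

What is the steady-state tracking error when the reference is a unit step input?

G(s) has no poles at the origin.
This is a Type 0 system. Kp = lim_{s→0} G(s) = 10/17.
e_ss = 1/(1 + Kp) = 1/(1 + 10/17) = 17/27 ≈ 0.6296.

e_ss = 0.6296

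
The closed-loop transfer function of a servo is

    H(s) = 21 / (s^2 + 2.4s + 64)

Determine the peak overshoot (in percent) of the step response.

Comparing s^2 + 2.4s + 64 to s^2 + 2ζωₙs + ωₙ²: ωₙ = 8 rad/s and ζ = 2.4/(2·8) = 0.15.
%OS = 100·exp(−πζ/√(1−ζ²)) = 100·exp(−π·0.15/√(1−0.15²)) ≈ 62.1%.

%OS ≈ 62.1%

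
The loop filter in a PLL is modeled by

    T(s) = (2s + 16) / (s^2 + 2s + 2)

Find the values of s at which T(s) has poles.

The poles are the roots of the denominator s^2 + 2s + 2 = 0.
Using the quadratic formula: s = (-2 ± √(-4))/2 = -1 ± 1j.

s = -1 + j, -1 - j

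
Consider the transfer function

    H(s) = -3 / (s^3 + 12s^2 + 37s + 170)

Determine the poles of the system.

s = -1 ± 4j, -10

The poles are the roots of the denominator s^3 + 12s^2 + 37s + 170 = 0.
Trying s = -10: the polynomial evaluates to 0, so (s + 10) is a factor.
Dividing out leaves s^2 + 2s + 17 = 0.
The quadratic formula then gives s = -1 ± 4j.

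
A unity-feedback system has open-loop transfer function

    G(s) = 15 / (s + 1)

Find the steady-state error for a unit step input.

G(s) has no poles at the origin.
This is a Type 0 system. Kp = lim_{s→0} G(s) = 15/1.
e_ss = 1/(1 + Kp) = 1/(1 + 15) = 1/16 ≈ 0.06250.

e_ss = 0.06250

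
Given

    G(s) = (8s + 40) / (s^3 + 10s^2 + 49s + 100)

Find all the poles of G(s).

The poles are the roots of the denominator s^3 + 10s^2 + 49s + 100 = 0.
Trying s = -4: the polynomial evaluates to 0, so (s + 4) is a factor.
Dividing out leaves s^2 + 6s + 25 = 0.
The quadratic formula then gives s = -3 ± 4j.

s = -3 ± 4j, -4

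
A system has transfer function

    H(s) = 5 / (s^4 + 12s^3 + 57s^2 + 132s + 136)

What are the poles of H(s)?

The poles are the roots of the denominator s^4 + 12s^3 + 57s^2 + 132s + 136 = 0.
No real roots exist; factor into two real quadratics: (s^2 + 8s + 17)(s^2 + 4s + 8) = 0.
Each quadratic gives a conjugate pair via the quadratic formula.

s = -4 + j, -4 - j, -2 + 2j, -2 - 2j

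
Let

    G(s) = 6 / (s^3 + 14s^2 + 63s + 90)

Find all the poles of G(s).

The poles are the roots of the denominator s^3 + 14s^2 + 63s + 90 = 0.
Trying s = -6: the polynomial evaluates to 0, so (s + 6) is a factor.
Dividing out leaves s^2 + 8s + 15 = 0.
Factoring the quadratic: (s + 3)(s + 5) = 0.

s = -6, -3, -5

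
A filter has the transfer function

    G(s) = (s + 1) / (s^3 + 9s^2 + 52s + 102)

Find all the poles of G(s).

The poles are the roots of the denominator s^3 + 9s^2 + 52s + 102 = 0.
Trying s = -3: the polynomial evaluates to 0, so (s + 3) is a factor.
Dividing out leaves s^2 + 6s + 34 = 0.
The quadratic formula then gives s = -3 ± 5j.

s = -3 ± 5j, -3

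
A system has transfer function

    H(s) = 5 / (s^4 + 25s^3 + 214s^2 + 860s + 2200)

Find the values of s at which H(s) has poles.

s = -11, -10, -2 ± 4j

The poles are the roots of the denominator s^4 + 25s^3 + 214s^2 + 860s + 2200 = 0.
Trying s = -11: the polynomial evaluates to 0, so (s + 11) is a factor.
Dividing out leaves s^3 + 14s^2 + 60s + 200 = 0.
This factors further as (s + 10)(s^2 + 4s + 20) = 0.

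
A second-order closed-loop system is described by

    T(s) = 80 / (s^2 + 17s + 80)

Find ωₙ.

ωₙ ≈ 8.944 rad/s

Compare the denominator to the standard form s^2 + 2ζωₙs + ωₙ².
ωₙ² = 80, so ωₙ = √80 ≈ 8.944 rad/s.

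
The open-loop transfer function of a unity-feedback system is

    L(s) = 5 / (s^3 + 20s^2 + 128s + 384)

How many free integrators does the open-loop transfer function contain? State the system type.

Type 0

The denominator has no factor of s at the origin — no free integrator — so this is a Type 0 system.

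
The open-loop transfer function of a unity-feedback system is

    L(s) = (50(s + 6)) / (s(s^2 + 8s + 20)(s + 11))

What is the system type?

Type 1

The denominator has 1 factor of s at the origin (free integrator), so this is a Type 1 system.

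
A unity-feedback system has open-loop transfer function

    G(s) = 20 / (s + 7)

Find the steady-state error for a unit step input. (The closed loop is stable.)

G(s) has no poles at the origin.
This is a Type 0 system. Kp = lim_{s→0} G(s) = 20/7.
e_ss = 1/(1 + Kp) = 1/(1 + 20/7) = 7/27 ≈ 0.2593.

e_ss = 0.2593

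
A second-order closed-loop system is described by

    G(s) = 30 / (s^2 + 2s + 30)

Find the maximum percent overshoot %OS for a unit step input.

%OS ≈ 55.8%

Comparing s^2 + 2s + 30 to s^2 + 2ζωₙs + ωₙ²: ωₙ = √30 ≈ 5.477 rad/s and ζ = 2/(2·√30) ≈ 0.1826.
%OS = 100·exp(−πζ/√(1−ζ²)) = 100·exp(−π·0.1826/√(1−0.1826²)) ≈ 55.8%.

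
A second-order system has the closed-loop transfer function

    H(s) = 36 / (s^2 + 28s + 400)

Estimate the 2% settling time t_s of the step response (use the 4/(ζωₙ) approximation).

Comparing s^2 + 28s + 400 to s^2 + 2ζωₙs + ωₙ²: ωₙ = 20 rad/s and ζ = 28/(2·20) = 0.7.
ζωₙ = 28/2 = 14, so t_s ≈ 4/(ζωₙ) = 4/14 ≈ 0.2857 s.

t_s ≈ 0.2857 s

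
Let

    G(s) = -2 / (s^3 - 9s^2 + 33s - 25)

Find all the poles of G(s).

s = 4 ± 3j, 1

The poles are the roots of the denominator s^3 - 9s^2 + 33s - 25 = 0.
Trying s = 1: the polynomial evaluates to 0, so (s - 1) is a factor.
Dividing out leaves s^2 - 8s + 25 = 0.
The quadratic formula then gives s = 4 ± 3j.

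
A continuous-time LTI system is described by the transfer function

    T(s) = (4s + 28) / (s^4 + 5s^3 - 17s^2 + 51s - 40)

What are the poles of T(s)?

s = 1 ± 2j, -8, 1

The poles are the roots of the denominator s^4 + 5s^3 - 17s^2 + 51s - 40 = 0.
Trying s = -8: the polynomial evaluates to 0, so (s + 8) is a factor.
Dividing out leaves s^3 - 3s^2 + 7s - 5 = 0.
This factors further as (s^2 - 2s + 5)(s - 1) = 0.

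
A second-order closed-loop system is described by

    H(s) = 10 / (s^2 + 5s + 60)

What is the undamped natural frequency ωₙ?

Compare the denominator to the standard form s^2 + 2ζωₙs + ωₙ².
ωₙ² = 60, so ωₙ = √60 ≈ 7.746 rad/s.

ωₙ ≈ 7.746 rad/s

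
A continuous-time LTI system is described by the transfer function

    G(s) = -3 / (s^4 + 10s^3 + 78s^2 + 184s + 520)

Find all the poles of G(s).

The poles are the roots of the denominator s^4 + 10s^3 + 78s^2 + 184s + 520 = 0.
No real roots exist; factor into two real quadratics: (s^2 + 8s + 52)(s^2 + 2s + 10) = 0.
Each quadratic gives a conjugate pair via the quadratic formula.

s = -4 + 6j, -4 - 6j, -1 + 3j, -1 - 3j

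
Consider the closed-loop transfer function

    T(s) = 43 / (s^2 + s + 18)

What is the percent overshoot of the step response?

Comparing s^2 + s + 18 to s^2 + 2ζωₙs + ωₙ²: ωₙ = √18 ≈ 4.243 rad/s and ζ = 1/(2·√18) ≈ 0.1179.
%OS = 100·exp(−πζ/√(1−ζ²)) = 100·exp(−π·0.1179/√(1−0.1179²)) ≈ 68.9%.

%OS ≈ 68.9%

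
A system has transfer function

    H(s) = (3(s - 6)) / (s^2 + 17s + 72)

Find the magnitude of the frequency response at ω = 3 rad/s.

|H(j3)| ≈ 0.2483

Substitute s = j3: numerator = -18 + j9, denominator = 63 + j51.
|H(j3)| = |-18 + j9| / |63 + j51| = 20.125 / 81.056 ≈ 0.2483.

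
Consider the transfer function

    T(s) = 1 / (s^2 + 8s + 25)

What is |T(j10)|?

|T(j10)| ≈ 0.009119

Substitute s = j10: numerator = 1, denominator = -75 + j80.
|T(j10)| = |1| / |-75 + j80| = 1 / 109.66 ≈ 0.009119.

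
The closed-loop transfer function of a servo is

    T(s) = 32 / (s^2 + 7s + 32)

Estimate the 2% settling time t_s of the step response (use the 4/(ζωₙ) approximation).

t_s ≈ 1.143 s

Comparing s^2 + 7s + 32 to s^2 + 2ζωₙs + ωₙ²: ωₙ = √32 ≈ 5.657 rad/s and ζ = 7/(2·√32) ≈ 0.6187.
ζωₙ = 7/2 = 3.5, so t_s ≈ 4/(ζωₙ) = 4/3.5 ≈ 1.143 s.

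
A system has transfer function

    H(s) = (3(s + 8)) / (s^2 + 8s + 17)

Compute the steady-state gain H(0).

At s = 0 each factor (s + a) contributes a and each (s^2 + bs + c) contributes c.
H(0) = 3·(8) / ((17)) = 24/17 = 24/17.

H(0) = 24/17 ≈ 1.412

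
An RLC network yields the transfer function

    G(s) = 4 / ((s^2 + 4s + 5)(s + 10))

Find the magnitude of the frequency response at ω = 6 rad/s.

|G(j6)| ≈ 0.008749

Substitute s = j6: numerator = 4, denominator = -454 + j54.
|G(j6)| = |4| / |-454 + j54| = 4 / 457.20 ≈ 0.008749.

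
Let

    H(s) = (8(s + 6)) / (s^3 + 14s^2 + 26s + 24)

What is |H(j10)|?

|H(j10)| ≈ 0.05971

Substitute s = j10: numerator = 48 + j80, denominator = -1376 - j740.
|H(j10)| = |48 + j80| / |-1376 - j740| = 93.295 / 1562.4 ≈ 0.05971.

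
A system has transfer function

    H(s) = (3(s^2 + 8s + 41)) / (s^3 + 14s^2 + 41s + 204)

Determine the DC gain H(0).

H(0) = 41/68 ≈ 0.6029

Set s = 0: H(0) = (123) / (204) = 41/68.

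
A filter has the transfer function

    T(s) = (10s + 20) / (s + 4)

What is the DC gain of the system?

Set s = 0: T(0) = (20) / (4) = 5.

T(0) = 5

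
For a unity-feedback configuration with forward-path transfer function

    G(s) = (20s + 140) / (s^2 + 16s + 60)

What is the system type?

Type 0

The denominator has no factor of s at the origin — no free integrator — so this is a Type 0 system.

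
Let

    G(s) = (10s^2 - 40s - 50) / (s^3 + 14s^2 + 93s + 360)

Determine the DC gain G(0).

G(0) = -5/36 ≈ -0.1389

Set s = 0: G(0) = (-50) / (360) = -5/36.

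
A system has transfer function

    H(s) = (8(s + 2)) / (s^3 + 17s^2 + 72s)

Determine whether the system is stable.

The denominator s^3 + 17s^2 + 72s factors as s(s + 9)(s + 8), giving poles at s = 0, -9, -8.
Since the simple pole(s) at s = 0 lie on the jω-axis with none in the right half-plane, the system is marginally stable.

marginally stable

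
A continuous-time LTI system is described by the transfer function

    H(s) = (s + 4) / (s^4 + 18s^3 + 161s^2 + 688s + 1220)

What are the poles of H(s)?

The poles are the roots of the denominator s^4 + 18s^3 + 161s^2 + 688s + 1220 = 0.
No real roots exist; factor into two real quadratics: (s^2 + 8s + 20)(s^2 + 10s + 61) = 0.
Each quadratic gives a conjugate pair via the quadratic formula.

s = -4 ± 2j, -5 ± 6j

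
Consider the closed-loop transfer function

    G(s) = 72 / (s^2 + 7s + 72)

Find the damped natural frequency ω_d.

Comparing s^2 + 7s + 72 to s^2 + 2ζωₙs + ωₙ²: ωₙ = √72 ≈ 8.485 rad/s and ζ = 7/(2·√72) ≈ 0.4125.
ζωₙ = 7/2 = 3.5, so ω_d = ωₙ√(1−ζ²) = √(ωₙ² − (ζωₙ)²) = √(72 − 3.5²) = √59.75 ≈ 7.730 rad/s.

ω_d ≈ 7.730 rad/s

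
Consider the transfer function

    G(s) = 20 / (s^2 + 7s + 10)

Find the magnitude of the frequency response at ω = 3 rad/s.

Substitute s = j3: numerator = 20, denominator = 1 + j21.
|G(j3)| = |20| / |1 + j21| = 20 / 21.024 ≈ 0.9513.

|G(j3)| ≈ 0.9513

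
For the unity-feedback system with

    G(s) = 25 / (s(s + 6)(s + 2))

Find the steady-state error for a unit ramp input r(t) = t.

e_ss = 0.4800

G(s) has one pole at the origin.
This is a Type 1 system. Kv = lim_{s→0} s·G(s) = 25/12.
e_ss = 1/Kv = 1/(25/12) = 12/25 ≈ 0.4800.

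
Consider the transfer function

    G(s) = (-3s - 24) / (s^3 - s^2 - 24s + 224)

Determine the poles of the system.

s = 4 + 4j, 4 - 4j, -7

The poles are the roots of the denominator s^3 - s^2 - 24s + 224 = 0.
Trying s = -7: the polynomial evaluates to 0, so (s + 7) is a factor.
Dividing out leaves s^2 - 8s + 32 = 0.
The quadratic formula then gives s = 4 ± 4j.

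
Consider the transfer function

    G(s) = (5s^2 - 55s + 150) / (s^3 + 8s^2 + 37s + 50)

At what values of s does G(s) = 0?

s = 6, 5

Set the numerator to zero: 5s^2 - 55s + 150 = 0, i.e. 5·(s^2 - 11s + 30) = 0.
Factoring: (s - 6)(s - 5) = 0.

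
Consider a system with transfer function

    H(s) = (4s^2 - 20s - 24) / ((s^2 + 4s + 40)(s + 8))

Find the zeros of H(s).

s = 6, -1

Set the numerator to zero: 4s^2 - 20s - 24 = 0, i.e. 4·(s^2 - 5s - 6) = 0.
Factoring: (s - 6)(s + 1) = 0.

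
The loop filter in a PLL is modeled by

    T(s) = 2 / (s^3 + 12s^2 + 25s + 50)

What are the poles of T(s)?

s = -1 ± 2j, -10

The poles are the roots of the denominator s^3 + 12s^2 + 25s + 50 = 0.
Trying s = -10: the polynomial evaluates to 0, so (s + 10) is a factor.
Dividing out leaves s^2 + 2s + 5 = 0.
The quadratic formula then gives s = -1 ± 2j.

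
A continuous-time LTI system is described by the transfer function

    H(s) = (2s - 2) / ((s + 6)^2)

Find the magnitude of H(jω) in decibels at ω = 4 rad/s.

Substitute s = j4: numerator = -2 + j8, denominator = 20 + j48.
|H(j4)| = |-2 + j8| / |20 + j48| = 8.2462 / 52 ≈ 0.1586.
In decibels: 20·log₁₀(0.1586) ≈ -16.0 dB.

|H(j4)|_dB ≈ -16.0 dB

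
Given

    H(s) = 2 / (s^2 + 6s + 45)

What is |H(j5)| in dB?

|H(j5)|_dB ≈ -25.1 dB

Substitute s = j5: numerator = 2, denominator = 20 + j30.
|H(j5)| = |2| / |20 + j30| = 2 / 36.056 ≈ 0.05547.
In decibels: 20·log₁₀(0.05547) ≈ -25.1 dB.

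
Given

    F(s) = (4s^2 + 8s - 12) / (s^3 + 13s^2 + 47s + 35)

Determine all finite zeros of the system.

s = 1, -3

Set the numerator to zero: 4s^2 + 8s - 12 = 0, i.e. 4·(s^2 + 2s - 3) = 0.
Factoring: (s - 1)(s + 3) = 0.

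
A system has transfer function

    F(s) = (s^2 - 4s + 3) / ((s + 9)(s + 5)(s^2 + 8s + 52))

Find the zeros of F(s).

Set the numerator to zero: s^2 - 4s + 3 = 0.
Factoring: (s - 1)(s - 3) = 0.

s = 1, 3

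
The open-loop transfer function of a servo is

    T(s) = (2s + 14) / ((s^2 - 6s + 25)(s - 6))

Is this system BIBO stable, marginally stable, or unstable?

The poles can be read from the denominator factors: s = 3 ± 4j, 6.
Since the pole(s) at s = 3 ± 4j, 6 lie in the right half-plane, the system is unstable.

unstable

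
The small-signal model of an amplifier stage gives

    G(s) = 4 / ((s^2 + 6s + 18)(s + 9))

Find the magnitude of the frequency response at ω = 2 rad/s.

Substitute s = j2: numerator = 4, denominator = 102 + j136.
|G(j2)| = |4| / |102 + j136| = 4 / 170 ≈ 0.02353.

|G(j2)| ≈ 0.02353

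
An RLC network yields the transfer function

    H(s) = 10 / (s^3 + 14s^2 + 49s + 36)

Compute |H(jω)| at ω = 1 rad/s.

Substitute s = j1: numerator = 10, denominator = 22 + j48.
|H(j1)| = |10| / |22 + j48| = 10 / 52.802 ≈ 0.1894.

|H(j1)| ≈ 0.1894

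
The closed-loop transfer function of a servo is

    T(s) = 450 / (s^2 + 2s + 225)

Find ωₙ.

Compare the denominator to the standard form s^2 + 2ζωₙs + ωₙ².
ωₙ² = 225, so ωₙ = 15 rad/s.

ωₙ = 15 rad/s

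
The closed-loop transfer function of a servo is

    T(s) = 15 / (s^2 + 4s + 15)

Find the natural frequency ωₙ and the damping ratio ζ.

ωₙ ≈ 3.873 rad/s, ζ ≈ 0.5164

Compare the denominator to the standard form s^2 + 2ζωₙs + ωₙ².
ωₙ² = 15, so ωₙ = √15 ≈ 3.873 rad/s.
2ζωₙ = 4, so ζ = 4/(2·√15) ≈ 0.5164.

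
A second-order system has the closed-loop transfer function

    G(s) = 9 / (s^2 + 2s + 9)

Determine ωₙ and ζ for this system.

Compare the denominator to the standard form s^2 + 2ζωₙs + ωₙ².
ωₙ² = 9, so ωₙ = 3 rad/s.
2ζωₙ = 2, so ζ = 2/(2·3) ≈ 0.3333.
With ζ = 0.3333 the response is underdamped.

ωₙ = 3 rad/s, ζ ≈ 0.3333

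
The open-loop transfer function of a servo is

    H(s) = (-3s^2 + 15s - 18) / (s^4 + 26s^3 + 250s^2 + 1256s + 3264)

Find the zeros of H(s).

Set the numerator to zero: -3s^2 + 15s - 18 = 0, i.e. -3·(s^2 - 5s + 6) = 0.
Factoring: (s - 2)(s - 3) = 0.

s = 2, 3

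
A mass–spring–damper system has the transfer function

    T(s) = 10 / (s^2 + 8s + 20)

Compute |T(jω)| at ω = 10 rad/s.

|T(j10)| ≈ 0.08839

Substitute s = j10: numerator = 10, denominator = -80 + j80.
|T(j10)| = |10| / |-80 + j80| = 10 / 113.14 ≈ 0.08839.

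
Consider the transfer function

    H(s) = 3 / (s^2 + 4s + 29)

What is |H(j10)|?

|H(j10)| ≈ 0.03681

Substitute s = j10: numerator = 3, denominator = -71 + j40.
|H(j10)| = |3| / |-71 + j40| = 3 / 81.492 ≈ 0.03681.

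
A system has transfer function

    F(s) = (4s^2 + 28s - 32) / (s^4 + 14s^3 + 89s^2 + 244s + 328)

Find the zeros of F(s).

s = 1, -8

Set the numerator to zero: 4s^2 + 28s - 32 = 0, i.e. 4·(s^2 + 7s - 8) = 0.
Factoring: (s - 1)(s + 8) = 0.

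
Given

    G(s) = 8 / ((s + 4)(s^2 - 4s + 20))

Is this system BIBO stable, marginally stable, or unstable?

The poles can be read from the denominator factors: s = -4, 2 + 4j, 2 - 4j.
Since the pole(s) at s = 2 + 4j, 2 - 4j lie in the right half-plane, the system is unstable.

unstable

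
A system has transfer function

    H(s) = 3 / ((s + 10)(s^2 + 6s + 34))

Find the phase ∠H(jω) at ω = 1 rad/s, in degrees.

∠H(j1) ≈ -16.02°

At s = j1: numerator = 3, denominator = 324 + j93.
∠H = ∠num − ∠den = 0° − (16.015°) = -16.02°.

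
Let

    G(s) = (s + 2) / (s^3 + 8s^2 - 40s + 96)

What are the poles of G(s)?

s = 2 + 2j, 2 - 2j, -12

The poles are the roots of the denominator s^3 + 8s^2 - 40s + 96 = 0.
Trying s = -12: the polynomial evaluates to 0, so (s + 12) is a factor.
Dividing out leaves s^2 - 4s + 8 = 0.
The quadratic formula then gives s = 2 ± 2j.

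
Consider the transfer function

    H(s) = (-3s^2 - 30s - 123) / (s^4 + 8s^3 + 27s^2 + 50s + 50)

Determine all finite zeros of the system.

Set the numerator to zero: -3s^2 - 30s - 123 = 0, i.e. -3·(s^2 + 10s + 41) = 0.
Factoring: (s^2 + 10s + 41) = 0.

s = -5 ± 4j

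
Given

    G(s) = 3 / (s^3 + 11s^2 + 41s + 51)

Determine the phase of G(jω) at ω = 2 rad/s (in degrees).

∠G(j2) ≈ -84.60°

At s = j2: numerator = 3, denominator = 7 + j74.
∠G = ∠num − ∠den = 0° − (84.596°) = -84.60°.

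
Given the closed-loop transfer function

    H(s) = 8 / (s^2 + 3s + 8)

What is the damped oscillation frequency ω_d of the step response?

Comparing s^2 + 3s + 8 to s^2 + 2ζωₙs + ωₙ²: ωₙ = √8 ≈ 2.828 rad/s and ζ = 3/(2·√8) ≈ 0.5303.
ζωₙ = 3/2 = 1.5, so ω_d = ωₙ√(1−ζ²) = √(ωₙ² − (ζωₙ)²) = √(8 − 1.5²) = √5.75 ≈ 2.398 rad/s.

ω_d ≈ 2.398 rad/s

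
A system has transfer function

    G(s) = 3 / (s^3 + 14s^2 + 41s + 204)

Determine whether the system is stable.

The denominator s^3 + 14s^2 + 41s + 204 factors as (s^2 + 2s + 17)(s + 12), giving poles at s = -1 + 4j, -1 - 4j, -12.
Since all poles lie strictly in the left half-plane, the system is stable.

stable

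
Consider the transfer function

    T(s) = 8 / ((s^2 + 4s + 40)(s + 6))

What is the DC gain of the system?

T(0) = 1/30 ≈ 0.03333

At s = 0 each factor (s + a) contributes a and each (s^2 + bs + c) contributes c.
T(0) = 8·1 / ((40) · (6)) = 8/240 = 1/30.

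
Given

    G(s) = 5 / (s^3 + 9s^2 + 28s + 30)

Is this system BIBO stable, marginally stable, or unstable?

The denominator s^3 + 9s^2 + 28s + 30 factors as (s^2 + 6s + 10)(s + 3), giving poles at s = -3 + j, -3 - j, -3.
Since all poles lie strictly in the left half-plane, the system is stable.

stable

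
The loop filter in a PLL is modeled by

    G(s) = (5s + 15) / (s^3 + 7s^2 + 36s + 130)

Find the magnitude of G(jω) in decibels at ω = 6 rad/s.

|G(j6)|_dB ≈ -11.2 dB

Substitute s = j6: numerator = 15 + j30, denominator = -122.
|G(j6)| = |15 + j30| / |-122| = 33.541 / 122 ≈ 0.2749.
In decibels: 20·log₁₀(0.2749) ≈ -11.2 dB.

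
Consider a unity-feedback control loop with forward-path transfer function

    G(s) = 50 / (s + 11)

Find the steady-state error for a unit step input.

G(s) has no poles at the origin.
This is a Type 0 system. Kp = lim_{s→0} G(s) = 50/11.
e_ss = 1/(1 + Kp) = 1/(1 + 50/11) = 11/61 ≈ 0.1803.

e_ss = 0.1803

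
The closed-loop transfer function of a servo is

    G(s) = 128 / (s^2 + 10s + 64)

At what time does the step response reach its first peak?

t_p ≈ 0.5031 s

Comparing s^2 + 10s + 64 to s^2 + 2ζωₙs + ωₙ²: ωₙ = 8 rad/s and ζ = 10/(2·8) = 0.625.
ζωₙ = 10/2 = 5, so ω_d = ωₙ√(1−ζ²) = √(ωₙ² − (ζωₙ)²) = √(64 − 5²) = √39 ≈ 6.245 rad/s.
t_p = π/ω_d = π/6.245 ≈ 0.5031 s.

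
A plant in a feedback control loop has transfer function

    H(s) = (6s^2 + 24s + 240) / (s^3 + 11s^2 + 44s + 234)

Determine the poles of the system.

s = -1 + 5j, -1 - 5j, -9

The poles are the roots of the denominator s^3 + 11s^2 + 44s + 234 = 0.
Trying s = -9: the polynomial evaluates to 0, so (s + 9) is a factor.
Dividing out leaves s^2 + 2s + 26 = 0.
The quadratic formula then gives s = -1 ± 5j.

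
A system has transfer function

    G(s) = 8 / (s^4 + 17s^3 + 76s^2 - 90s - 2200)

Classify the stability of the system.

The denominator s^4 + 17s^3 + 76s^2 - 90s - 2200 factors as (s^2 + 10s + 50)(s - 4)(s + 11), giving poles at s = -5 + 5j, -5 - 5j, 4, -11.
Since the pole(s) at s = 4 lie in the right half-plane, the system is unstable.

unstable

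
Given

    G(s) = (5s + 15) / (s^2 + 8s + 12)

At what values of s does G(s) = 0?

Set the numerator to zero: 5s + 15 = 0, i.e. 5·(s + 3) = 0.
So s = -3.

s = -3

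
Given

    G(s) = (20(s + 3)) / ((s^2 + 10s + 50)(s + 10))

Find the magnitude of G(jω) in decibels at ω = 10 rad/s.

Substitute s = j10: numerator = 60 + j200, denominator = -1500 + j500.
|G(j10)| = |60 + j200| / |-1500 + j500| = 208.81 / 1581.1 ≈ 0.1321.
In decibels: 20·log₁₀(0.1321) ≈ -17.6 dB.

|G(j10)|_dB ≈ -17.6 dB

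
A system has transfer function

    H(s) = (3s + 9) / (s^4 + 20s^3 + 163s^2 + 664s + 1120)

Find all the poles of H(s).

s = -5, -7, -4 + 4j, -4 - 4j

The poles are the roots of the denominator s^4 + 20s^3 + 163s^2 + 664s + 1120 = 0.
Trying s = -5: the polynomial evaluates to 0, so (s + 5) is a factor.
Dividing out leaves s^3 + 15s^2 + 88s + 224 = 0.
This factors further as (s + 7)(s^2 + 8s + 32) = 0.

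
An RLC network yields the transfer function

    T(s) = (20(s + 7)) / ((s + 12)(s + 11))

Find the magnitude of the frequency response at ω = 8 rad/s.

|T(j8)| ≈ 1.084

Substitute s = j8: numerator = 140 + j160, denominator = 68 + j184.
|T(j8)| = |140 + j160| / |68 + j184| = 212.60 / 196.16 ≈ 1.084.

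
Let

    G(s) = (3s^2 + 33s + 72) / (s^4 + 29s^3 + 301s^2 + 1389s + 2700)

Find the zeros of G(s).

s = -8, -3

Set the numerator to zero: 3s^2 + 33s + 72 = 0, i.e. 3·(s^2 + 11s + 24) = 0.
Factoring: (s + 8)(s + 3) = 0.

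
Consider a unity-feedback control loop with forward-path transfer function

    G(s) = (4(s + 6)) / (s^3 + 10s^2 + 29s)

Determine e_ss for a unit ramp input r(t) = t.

G(s) has one pole at the origin.
This is a Type 1 system. Kv = lim_{s→0} s·G(s) = 24/29.
e_ss = 1/Kv = 1/(24/29) = 29/24 ≈ 1.208.

e_ss = 1.208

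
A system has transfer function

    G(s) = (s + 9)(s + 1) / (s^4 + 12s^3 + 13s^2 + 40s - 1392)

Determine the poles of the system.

The poles are the roots of the denominator s^4 + 12s^3 + 13s^2 + 40s - 1392 = 0.
Trying s = 4: the polynomial evaluates to 0, so (s - 4) is a factor.
Dividing out leaves s^3 + 16s^2 + 77s + 348 = 0.
This factors further as (s^2 + 4s + 29)(s + 12) = 0.

s = -2 + 5j, -2 - 5j, 4, -12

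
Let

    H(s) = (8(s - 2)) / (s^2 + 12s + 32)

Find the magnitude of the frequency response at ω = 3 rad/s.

|H(j3)| ≈ 0.6752

Substitute s = j3: numerator = -16 + j24, denominator = 23 + j36.
|H(j3)| = |-16 + j24| / |23 + j36| = 28.844 / 42.720 ≈ 0.6752.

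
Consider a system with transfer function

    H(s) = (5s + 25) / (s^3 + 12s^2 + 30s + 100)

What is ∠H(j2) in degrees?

∠H(j2) ≈ -23.20°

At s = j2: numerator = 25 + j10, denominator = 52 + j52.
∠H = ∠num − ∠den = 21.801° − (45°) = -23.20°.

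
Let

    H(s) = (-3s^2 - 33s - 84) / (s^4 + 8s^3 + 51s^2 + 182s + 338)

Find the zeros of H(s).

Set the numerator to zero: -3s^2 - 33s - 84 = 0, i.e. -3·(s^2 + 11s + 28) = 0.
Factoring: (s + 7)(s + 4) = 0.

s = -7, -4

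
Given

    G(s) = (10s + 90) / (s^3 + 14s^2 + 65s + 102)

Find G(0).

Set s = 0: G(0) = (90) / (102) = 15/17.

G(0) = 15/17 ≈ 0.8824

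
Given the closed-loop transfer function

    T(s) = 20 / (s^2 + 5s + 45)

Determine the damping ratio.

Compare the denominator to the standard form s^2 + 2ζωₙs + ωₙ².
ωₙ² = 45, so ωₙ = √45 ≈ 6.708 rad/s.
2ζωₙ = 5, so ζ = 5/(2·√45) ≈ 0.3727.

ζ ≈ 0.3727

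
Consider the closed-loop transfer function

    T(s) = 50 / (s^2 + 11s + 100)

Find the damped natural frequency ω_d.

Comparing s^2 + 11s + 100 to s^2 + 2ζωₙs + ωₙ²: ωₙ = 10 rad/s and ζ = 11/(2·10) = 0.55.
ζωₙ = 11/2 = 5.5, so ω_d = ωₙ√(1−ζ²) = √(ωₙ² − (ζωₙ)²) = √(100 − 5.5²) = √69.75 ≈ 8.352 rad/s.

ω_d ≈ 8.352 rad/s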